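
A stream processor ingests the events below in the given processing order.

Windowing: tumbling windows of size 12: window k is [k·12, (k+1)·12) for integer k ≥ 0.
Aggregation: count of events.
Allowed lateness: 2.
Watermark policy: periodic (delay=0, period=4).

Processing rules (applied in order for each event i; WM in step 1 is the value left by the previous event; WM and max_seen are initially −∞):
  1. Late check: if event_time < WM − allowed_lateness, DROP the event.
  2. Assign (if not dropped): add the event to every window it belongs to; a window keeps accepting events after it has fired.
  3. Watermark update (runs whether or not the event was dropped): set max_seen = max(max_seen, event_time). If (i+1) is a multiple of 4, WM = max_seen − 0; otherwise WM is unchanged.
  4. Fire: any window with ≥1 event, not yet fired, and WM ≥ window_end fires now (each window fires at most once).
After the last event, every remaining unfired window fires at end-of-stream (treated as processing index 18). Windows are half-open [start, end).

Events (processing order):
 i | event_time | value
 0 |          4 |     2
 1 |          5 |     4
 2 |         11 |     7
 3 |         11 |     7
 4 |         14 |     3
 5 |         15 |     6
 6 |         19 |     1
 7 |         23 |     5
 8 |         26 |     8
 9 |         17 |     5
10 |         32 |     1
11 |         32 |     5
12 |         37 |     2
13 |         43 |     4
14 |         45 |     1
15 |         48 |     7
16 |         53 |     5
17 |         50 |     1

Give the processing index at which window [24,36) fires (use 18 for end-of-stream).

15

i=0 t=4 v=2: → [0,12); WM=−∞
i=1 t=5 v=4: → [0,12); WM=−∞
i=2 t=11 v=7: → [0,12); WM=−∞
i=3 t=11 v=7: → [0,12); WM=11
i=4 t=14 v=3: → [12,24); WM=11
i=5 t=15 v=6: → [12,24); WM=11
i=6 t=19 v=1: → [12,24); WM=11
i=7 t=23 v=5: → [12,24); WM=23; [0,12) fires=4
i=8 t=26 v=8: → [24,36); WM=23
i=9 t=17 v=5: DROP (t<23-2); WM=23
i=10 t=32 v=1: → [24,36); WM=23
i=11 t=32 v=5: → [24,36); WM=32; [12,24) fires=4
i=12 t=37 v=2: → [36,48); WM=32
i=13 t=43 v=4: → [36,48); WM=32
i=14 t=45 v=1: → [36,48); WM=32
i=15 t=48 v=7: → [48,60); WM=48; [24,36) fires=3 [36,48) fires=3
i=16 t=53 v=5: → [48,60); WM=48
i=17 t=50 v=1: → [48,60); WM=48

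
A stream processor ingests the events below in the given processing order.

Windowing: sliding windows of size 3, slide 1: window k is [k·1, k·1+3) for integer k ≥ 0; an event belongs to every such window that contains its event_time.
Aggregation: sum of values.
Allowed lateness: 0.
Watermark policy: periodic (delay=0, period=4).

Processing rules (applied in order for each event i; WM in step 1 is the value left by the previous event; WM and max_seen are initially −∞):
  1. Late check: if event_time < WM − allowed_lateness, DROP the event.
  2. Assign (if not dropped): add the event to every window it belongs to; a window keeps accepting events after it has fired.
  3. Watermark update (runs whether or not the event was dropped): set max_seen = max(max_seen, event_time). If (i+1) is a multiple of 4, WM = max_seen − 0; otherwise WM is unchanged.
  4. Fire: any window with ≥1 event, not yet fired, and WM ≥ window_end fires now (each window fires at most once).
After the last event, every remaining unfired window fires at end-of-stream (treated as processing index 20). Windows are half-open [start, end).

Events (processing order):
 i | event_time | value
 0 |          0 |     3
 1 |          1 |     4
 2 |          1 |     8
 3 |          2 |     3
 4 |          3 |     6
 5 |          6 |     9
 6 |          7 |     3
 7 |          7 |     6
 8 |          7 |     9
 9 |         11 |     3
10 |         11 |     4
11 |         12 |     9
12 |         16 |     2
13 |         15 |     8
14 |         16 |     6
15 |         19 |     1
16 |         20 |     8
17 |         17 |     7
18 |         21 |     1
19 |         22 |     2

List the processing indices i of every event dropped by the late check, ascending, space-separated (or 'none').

i=0 t=0 v=3: → [0,3); WM=−∞
i=1 t=1 v=4: → [1,4),[0,3); WM=−∞
i=2 t=1 v=8: → [1,4),[0,3); WM=−∞
i=3 t=2 v=3: → [2,5),[1,4),[0,3); WM=2
i=4 t=3 v=6: → [3,6),[2,5),[1,4); WM=2
i=5 t=6 v=9: → [6,9),[5,8),[4,7); WM=2
i=6 t=7 v=3: → [7,10),[6,9),[5,8); WM=2
i=7 t=7 v=6: → [7,10),[6,9),[5,8); WM=7; [0,3) fires=18 [1,4) fires=21 [2,5) fires=9 [3,6) fires=6 [4,7) fires=9
i=8 t=7 v=9: → [7,10),[6,9),[5,8); WM=7
i=9 t=11 v=3: → [11,14),[10,13),[9,12); WM=7
i=10 t=11 v=4: → [11,14),[10,13),[9,12); WM=7
i=11 t=12 v=9: → [12,15),[11,14),[10,13); WM=12; [5,8) fires=27 [6,9) fires=27 [7,10) fires=18 [9,12) fires=7
i=12 t=16 v=2: → [16,19),[15,18),[14,17); WM=12
i=13 t=15 v=8: → [15,18),[14,17),[13,16); WM=12
i=14 t=16 v=6: → [16,19),[15,18),[14,17); WM=12
i=15 t=19 v=1: → [19,22),[18,21),[17,20); WM=19; [10,13) fires=16 [11,14) fires=16 [12,15) fires=9 [13,16) fires=8 [14,17) fires=16 [15,18) fires=16 [16,19) fires=8
i=16 t=20 v=8: → [20,23),[19,22),[18,21); WM=19
i=17 t=17 v=7: DROP (t<19-0); WM=19
i=18 t=21 v=1: → [21,24),[20,23),[19,22); WM=19
i=19 t=22 v=2: → [22,25),[21,24),[20,23); WM=22; [17,20) fires=1 [18,21) fires=9 [19,22) fires=10

17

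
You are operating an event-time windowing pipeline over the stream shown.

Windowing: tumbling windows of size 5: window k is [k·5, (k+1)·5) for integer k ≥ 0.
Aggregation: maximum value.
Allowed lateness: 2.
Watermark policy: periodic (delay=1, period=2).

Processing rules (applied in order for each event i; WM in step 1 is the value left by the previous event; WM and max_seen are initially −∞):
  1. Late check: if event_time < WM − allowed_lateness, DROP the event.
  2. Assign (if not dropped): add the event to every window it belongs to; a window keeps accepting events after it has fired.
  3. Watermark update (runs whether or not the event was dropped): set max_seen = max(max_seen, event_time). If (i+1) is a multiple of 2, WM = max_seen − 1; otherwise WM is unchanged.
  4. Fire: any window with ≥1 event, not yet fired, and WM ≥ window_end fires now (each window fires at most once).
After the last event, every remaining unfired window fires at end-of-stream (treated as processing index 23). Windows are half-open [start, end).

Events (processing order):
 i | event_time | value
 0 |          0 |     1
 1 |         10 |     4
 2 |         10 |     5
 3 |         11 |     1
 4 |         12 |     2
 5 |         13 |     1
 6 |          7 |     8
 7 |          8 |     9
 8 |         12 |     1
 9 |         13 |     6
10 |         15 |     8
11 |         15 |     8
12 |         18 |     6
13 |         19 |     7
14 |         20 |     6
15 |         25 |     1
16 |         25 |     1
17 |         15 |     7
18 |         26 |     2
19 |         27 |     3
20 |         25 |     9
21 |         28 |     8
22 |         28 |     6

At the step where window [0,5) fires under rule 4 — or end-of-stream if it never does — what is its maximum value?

1

i=0 t=0 v=1: → [0,5); WM=−∞
i=1 t=10 v=4: → [10,15); WM=9; [0,5) fires=1
i=2 t=10 v=5: → [10,15); WM=9
i=3 t=11 v=1: → [10,15); WM=10
i=4 t=12 v=2: → [10,15); WM=10
i=5 t=13 v=1: → [10,15); WM=12
i=6 t=7 v=8: DROP (t<12-2); WM=12
i=7 t=8 v=9: DROP (t<12-2); WM=12
i=8 t=12 v=1: → [10,15); WM=12
i=9 t=13 v=6: → [10,15); WM=12
i=10 t=15 v=8: → [15,20); WM=12
i=11 t=15 v=8: → [15,20); WM=14
i=12 t=18 v=6: → [15,20); WM=14
i=13 t=19 v=7: → [15,20); WM=18; [10,15) fires=6
i=14 t=20 v=6: → [20,25); WM=18
i=15 t=25 v=1: → [25,30); WM=24; [15,20) fires=8
i=16 t=25 v=1: → [25,30); WM=24
i=17 t=15 v=7: DROP (t<24-2); WM=24
i=18 t=26 v=2: → [25,30); WM=24
i=19 t=27 v=3: → [25,30); WM=26; [20,25) fires=6
i=20 t=25 v=9: → [25,30); WM=26
i=21 t=28 v=8: → [25,30); WM=27
i=22 t=28 v=6: → [25,30); WM=27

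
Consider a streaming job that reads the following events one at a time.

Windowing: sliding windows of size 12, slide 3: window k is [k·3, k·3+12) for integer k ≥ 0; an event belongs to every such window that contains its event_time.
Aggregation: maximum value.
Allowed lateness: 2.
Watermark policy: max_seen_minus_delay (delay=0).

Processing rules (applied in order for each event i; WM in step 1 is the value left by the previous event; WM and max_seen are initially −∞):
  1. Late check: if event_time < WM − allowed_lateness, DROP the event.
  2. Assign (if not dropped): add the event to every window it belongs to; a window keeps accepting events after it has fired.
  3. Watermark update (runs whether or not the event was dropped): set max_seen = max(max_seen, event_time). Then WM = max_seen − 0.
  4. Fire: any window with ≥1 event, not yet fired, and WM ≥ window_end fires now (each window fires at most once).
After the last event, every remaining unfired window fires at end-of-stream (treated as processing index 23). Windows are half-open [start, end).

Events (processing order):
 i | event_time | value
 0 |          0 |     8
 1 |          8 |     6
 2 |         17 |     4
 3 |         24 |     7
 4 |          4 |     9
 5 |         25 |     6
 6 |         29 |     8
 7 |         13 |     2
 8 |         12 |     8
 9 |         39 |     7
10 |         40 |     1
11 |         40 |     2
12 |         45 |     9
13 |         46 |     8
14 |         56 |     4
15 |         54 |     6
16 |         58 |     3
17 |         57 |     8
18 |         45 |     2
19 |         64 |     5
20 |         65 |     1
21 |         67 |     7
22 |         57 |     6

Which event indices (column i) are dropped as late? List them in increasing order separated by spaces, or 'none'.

i=0 t=0 v=8: → [0,12); WM=0
i=1 t=8 v=6: → [6,18),[3,15),[0,12); WM=8
i=2 t=17 v=4: → [15,27),[12,24),[9,21),[6,18); WM=17; [0,12) fires=8 [3,15) fires=6
i=3 t=24 v=7: → [24,36),[21,33),[18,30),[15,27); WM=24; [6,18) fires=6 [9,21) fires=4 [12,24) fires=4
i=4 t=4 v=9: DROP (t<24-2); WM=24
i=5 t=25 v=6: → [24,36),[21,33),[18,30),[15,27); WM=25
i=6 t=29 v=8: → [27,39),[24,36),[21,33),[18,30); WM=29; [15,27) fires=7
i=7 t=13 v=2: DROP (t<29-2); WM=29
i=8 t=12 v=8: DROP (t<29-2); WM=29
i=9 t=39 v=7: → [39,51),[36,48),[33,45),[30,42); WM=39; [18,30) fires=8 [21,33) fires=8 [24,36) fires=8 [27,39) fires=8
i=10 t=40 v=1: → [39,51),[36,48),[33,45),[30,42); WM=40
i=11 t=40 v=2: → [39,51),[36,48),[33,45),[30,42); WM=40
i=12 t=45 v=9: → [45,57),[42,54),[39,51),[36,48); WM=45; [30,42) fires=7 [33,45) fires=7
i=13 t=46 v=8: → [45,57),[42,54),[39,51),[36,48); WM=46
i=14 t=56 v=4: → [54,66),[51,63),[48,60),[45,57); WM=56; [36,48) fires=9 [39,51) fires=9 [42,54) fires=9
i=15 t=54 v=6: → [54,66),[51,63),[48,60),[45,57); WM=56
i=16 t=58 v=3: → [57,69),[54,66),[51,63),[48,60); WM=58; [45,57) fires=9
i=17 t=57 v=8: → [57,69),[54,66),[51,63),[48,60); WM=58
i=18 t=45 v=2: DROP (t<58-2); WM=58
i=19 t=64 v=5: → [63,75),[60,72),[57,69),[54,66); WM=64; [48,60) fires=8 [51,63) fires=8
i=20 t=65 v=1: → [63,75),[60,72),[57,69),[54,66); WM=65
i=21 t=67 v=7: → [66,78),[63,75),[60,72),[57,69); WM=67; [54,66) fires=8
i=22 t=57 v=6: DROP (t<67-2); WM=67

4 7 8 18 22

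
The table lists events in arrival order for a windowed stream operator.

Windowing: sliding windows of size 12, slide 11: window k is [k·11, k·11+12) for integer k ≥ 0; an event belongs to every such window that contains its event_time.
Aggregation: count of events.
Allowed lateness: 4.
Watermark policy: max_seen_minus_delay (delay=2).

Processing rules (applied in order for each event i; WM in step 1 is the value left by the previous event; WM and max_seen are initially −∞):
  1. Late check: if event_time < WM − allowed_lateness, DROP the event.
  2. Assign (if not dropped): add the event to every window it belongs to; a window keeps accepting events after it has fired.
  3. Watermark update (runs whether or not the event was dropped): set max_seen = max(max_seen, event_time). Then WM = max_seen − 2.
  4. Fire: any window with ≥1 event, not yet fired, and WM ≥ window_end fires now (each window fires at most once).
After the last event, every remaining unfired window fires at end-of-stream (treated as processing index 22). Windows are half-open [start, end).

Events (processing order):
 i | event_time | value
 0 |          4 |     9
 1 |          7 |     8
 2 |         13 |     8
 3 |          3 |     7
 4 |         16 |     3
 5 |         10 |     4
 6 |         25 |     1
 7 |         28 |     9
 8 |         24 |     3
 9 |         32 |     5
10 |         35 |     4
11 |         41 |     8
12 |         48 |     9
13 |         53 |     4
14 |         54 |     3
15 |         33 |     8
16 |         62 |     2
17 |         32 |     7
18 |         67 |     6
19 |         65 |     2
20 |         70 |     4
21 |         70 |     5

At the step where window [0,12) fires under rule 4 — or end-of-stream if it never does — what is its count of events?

i=0 t=4 v=9: → [0,12); WM=2
i=1 t=7 v=8: → [0,12); WM=5
i=2 t=13 v=8: → [11,23); WM=11
i=3 t=3 v=7: DROP (t<11-4); WM=11
i=4 t=16 v=3: → [11,23); WM=14; [0,12) fires=2
i=5 t=10 v=4: → [0,12); WM=14
i=6 t=25 v=1: → [22,34); WM=23; [11,23) fires=2
i=7 t=28 v=9: → [22,34); WM=26
i=8 t=24 v=3: → [22,34); WM=26
i=9 t=32 v=5: → [22,34); WM=30
i=10 t=35 v=4: → [33,45); WM=33
i=11 t=41 v=8: → [33,45); WM=39; [22,34) fires=4
i=12 t=48 v=9: → [44,56); WM=46; [33,45) fires=2
i=13 t=53 v=4: → [44,56); WM=51
i=14 t=54 v=3: → [44,56); WM=52
i=15 t=33 v=8: DROP (t<52-4); WM=52
i=16 t=62 v=2: → [55,67); WM=60; [44,56) fires=3
i=17 t=32 v=7: DROP (t<60-4); WM=60
i=18 t=67 v=6: → [66,78); WM=65
i=19 t=65 v=2: → [55,67); WM=65
i=20 t=70 v=4: → [66,78); WM=68; [55,67) fires=2
i=21 t=70 v=5: → [66,78); WM=68

2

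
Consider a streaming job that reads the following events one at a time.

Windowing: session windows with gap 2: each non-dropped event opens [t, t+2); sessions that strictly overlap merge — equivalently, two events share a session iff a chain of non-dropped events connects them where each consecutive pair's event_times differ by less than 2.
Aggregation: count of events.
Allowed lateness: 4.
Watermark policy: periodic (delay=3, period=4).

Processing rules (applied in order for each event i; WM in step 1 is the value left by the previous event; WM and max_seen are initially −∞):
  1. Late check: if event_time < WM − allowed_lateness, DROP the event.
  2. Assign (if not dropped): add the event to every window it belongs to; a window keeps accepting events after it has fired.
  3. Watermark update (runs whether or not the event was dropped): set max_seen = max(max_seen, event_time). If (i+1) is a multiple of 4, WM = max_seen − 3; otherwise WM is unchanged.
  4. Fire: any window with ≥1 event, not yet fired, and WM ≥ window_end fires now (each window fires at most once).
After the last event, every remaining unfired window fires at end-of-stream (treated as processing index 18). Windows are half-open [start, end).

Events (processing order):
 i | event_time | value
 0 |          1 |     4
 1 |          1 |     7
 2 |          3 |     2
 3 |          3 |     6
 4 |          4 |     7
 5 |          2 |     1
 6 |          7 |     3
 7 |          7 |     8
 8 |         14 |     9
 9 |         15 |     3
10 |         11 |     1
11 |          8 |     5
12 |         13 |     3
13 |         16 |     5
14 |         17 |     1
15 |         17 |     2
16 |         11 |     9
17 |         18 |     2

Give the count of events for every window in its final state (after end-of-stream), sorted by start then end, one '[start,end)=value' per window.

[1,6)=6 [7,10)=3 [11,13)=2 [13,20)=7

i=0 t=1 v=4: → [1,3); WM=−∞
i=1 t=1 v=7: → [1,3); WM=−∞
i=2 t=3 v=2: → [3,5); WM=−∞
i=3 t=3 v=6: → [3,5); WM=0
i=4 t=4 v=7: → [3,6); WM=0
i=5 t=2 v=1: → [1,6); WM=0
i=6 t=7 v=3: → [7,9); WM=0
i=7 t=7 v=8: → [7,9); WM=4
i=8 t=14 v=9: → [14,16); WM=4
i=9 t=15 v=3: → [14,17); WM=4
i=10 t=11 v=1: → [11,13); WM=4
i=11 t=8 v=5: → [7,10); WM=12
i=12 t=13 v=3: → [13,17); WM=12
i=13 t=16 v=5: → [13,18); WM=12
i=14 t=17 v=1: → [13,19); WM=12
i=15 t=17 v=2: → [13,19); WM=14
i=16 t=11 v=9: → [11,13); WM=14
i=17 t=18 v=2: → [13,20); WM=14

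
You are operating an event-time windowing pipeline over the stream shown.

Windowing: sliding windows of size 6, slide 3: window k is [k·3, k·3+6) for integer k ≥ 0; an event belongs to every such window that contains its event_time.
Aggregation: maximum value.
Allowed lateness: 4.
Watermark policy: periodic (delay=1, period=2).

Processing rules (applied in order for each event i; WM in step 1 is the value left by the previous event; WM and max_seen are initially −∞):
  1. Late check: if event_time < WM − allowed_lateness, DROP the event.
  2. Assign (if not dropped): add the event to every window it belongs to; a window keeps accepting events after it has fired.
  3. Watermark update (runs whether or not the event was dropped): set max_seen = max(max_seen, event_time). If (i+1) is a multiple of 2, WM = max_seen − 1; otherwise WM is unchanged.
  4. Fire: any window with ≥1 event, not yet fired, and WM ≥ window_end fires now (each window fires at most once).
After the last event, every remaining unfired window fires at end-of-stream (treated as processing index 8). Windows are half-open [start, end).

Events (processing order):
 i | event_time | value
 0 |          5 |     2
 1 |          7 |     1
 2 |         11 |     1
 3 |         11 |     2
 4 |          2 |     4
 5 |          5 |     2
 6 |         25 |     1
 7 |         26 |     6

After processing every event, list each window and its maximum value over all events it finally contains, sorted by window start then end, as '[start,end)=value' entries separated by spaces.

i=0 t=5 v=2: → [3,9),[0,6); WM=−∞
i=1 t=7 v=1: → [6,12),[3,9); WM=6; [0,6) fires=2
i=2 t=11 v=1: → [9,15),[6,12); WM=6
i=3 t=11 v=2: → [9,15),[6,12); WM=10; [3,9) fires=2
i=4 t=2 v=4: DROP (t<10-4); WM=10
i=5 t=5 v=2: DROP (t<10-4); WM=10
i=6 t=25 v=1: → [24,30),[21,27); WM=10
i=7 t=26 v=6: → [24,30),[21,27); WM=25; [6,12) fires=2 [9,15) fires=2

[0,6)=2 [3,9)=2 [6,12)=2 [9,15)=2 [21,27)=6 [24,30)=6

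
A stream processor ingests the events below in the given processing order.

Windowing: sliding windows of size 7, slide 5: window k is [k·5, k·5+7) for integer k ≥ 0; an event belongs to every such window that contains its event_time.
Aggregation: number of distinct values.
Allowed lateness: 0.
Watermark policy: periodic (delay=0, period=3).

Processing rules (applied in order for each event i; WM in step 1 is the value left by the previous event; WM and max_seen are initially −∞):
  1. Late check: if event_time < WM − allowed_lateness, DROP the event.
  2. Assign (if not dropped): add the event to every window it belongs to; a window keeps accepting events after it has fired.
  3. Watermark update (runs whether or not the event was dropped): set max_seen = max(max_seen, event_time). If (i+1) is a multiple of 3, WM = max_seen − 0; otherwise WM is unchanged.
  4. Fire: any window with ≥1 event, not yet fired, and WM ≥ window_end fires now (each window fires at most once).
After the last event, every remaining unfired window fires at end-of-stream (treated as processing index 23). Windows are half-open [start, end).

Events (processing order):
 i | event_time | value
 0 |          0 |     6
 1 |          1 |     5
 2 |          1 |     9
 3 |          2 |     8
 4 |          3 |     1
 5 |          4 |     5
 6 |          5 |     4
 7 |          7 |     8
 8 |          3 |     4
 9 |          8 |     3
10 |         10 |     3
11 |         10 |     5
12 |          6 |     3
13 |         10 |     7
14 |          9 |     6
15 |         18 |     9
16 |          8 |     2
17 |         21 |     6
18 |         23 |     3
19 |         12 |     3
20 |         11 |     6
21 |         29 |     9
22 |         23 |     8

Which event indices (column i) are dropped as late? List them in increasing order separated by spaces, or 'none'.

i=0 t=0 v=6: → [0,7); WM=−∞
i=1 t=1 v=5: → [0,7); WM=−∞
i=2 t=1 v=9: → [0,7); WM=1
i=3 t=2 v=8: → [0,7); WM=1
i=4 t=3 v=1: → [0,7); WM=1
i=5 t=4 v=5: → [0,7); WM=4
i=6 t=5 v=4: → [5,12),[0,7); WM=4
i=7 t=7 v=8: → [5,12); WM=4
i=8 t=3 v=4: DROP (t<4-0); WM=7; [0,7) fires=6
i=9 t=8 v=3: → [5,12); WM=7
i=10 t=10 v=3: → [10,17),[5,12); WM=7
i=11 t=10 v=5: → [10,17),[5,12); WM=10
i=12 t=6 v=3: DROP (t<10-0); WM=10
i=13 t=10 v=7: → [10,17),[5,12); WM=10
i=14 t=9 v=6: DROP (t<10-0); WM=10
i=15 t=18 v=9: → [15,22); WM=10
i=16 t=8 v=2: DROP (t<10-0); WM=10
i=17 t=21 v=6: → [20,27),[15,22); WM=21; [5,12) fires=5 [10,17) fires=3
i=18 t=23 v=3: → [20,27); WM=21
i=19 t=12 v=3: DROP (t<21-0); WM=21
i=20 t=11 v=6: DROP (t<21-0); WM=23; [15,22) fires=2
i=21 t=29 v=9: → [25,32); WM=23
i=22 t=23 v=8: → [20,27); WM=23

8 12 14 16 19 20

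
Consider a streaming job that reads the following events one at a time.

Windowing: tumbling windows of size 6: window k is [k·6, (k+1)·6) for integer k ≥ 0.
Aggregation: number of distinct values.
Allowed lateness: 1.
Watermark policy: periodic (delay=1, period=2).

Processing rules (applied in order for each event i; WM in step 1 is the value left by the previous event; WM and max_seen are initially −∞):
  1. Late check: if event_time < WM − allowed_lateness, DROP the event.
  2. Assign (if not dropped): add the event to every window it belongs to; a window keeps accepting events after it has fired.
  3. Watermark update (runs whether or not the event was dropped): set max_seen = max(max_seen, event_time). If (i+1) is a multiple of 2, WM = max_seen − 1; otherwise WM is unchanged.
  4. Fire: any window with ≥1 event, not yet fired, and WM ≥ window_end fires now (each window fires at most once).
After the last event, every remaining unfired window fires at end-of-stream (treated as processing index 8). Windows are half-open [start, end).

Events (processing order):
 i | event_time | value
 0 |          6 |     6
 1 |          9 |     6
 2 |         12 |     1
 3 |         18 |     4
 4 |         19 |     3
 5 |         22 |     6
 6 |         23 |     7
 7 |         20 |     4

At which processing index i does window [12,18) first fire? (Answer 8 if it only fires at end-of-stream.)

5

i=0 t=6 v=6: → [6,12); WM=−∞
i=1 t=9 v=6: → [6,12); WM=8
i=2 t=12 v=1: → [12,18); WM=8
i=3 t=18 v=4: → [18,24); WM=17; [6,12) fires=1
i=4 t=19 v=3: → [18,24); WM=17
i=5 t=22 v=6: → [18,24); WM=21; [12,18) fires=1
i=6 t=23 v=7: → [18,24); WM=21
i=7 t=20 v=4: → [18,24); WM=22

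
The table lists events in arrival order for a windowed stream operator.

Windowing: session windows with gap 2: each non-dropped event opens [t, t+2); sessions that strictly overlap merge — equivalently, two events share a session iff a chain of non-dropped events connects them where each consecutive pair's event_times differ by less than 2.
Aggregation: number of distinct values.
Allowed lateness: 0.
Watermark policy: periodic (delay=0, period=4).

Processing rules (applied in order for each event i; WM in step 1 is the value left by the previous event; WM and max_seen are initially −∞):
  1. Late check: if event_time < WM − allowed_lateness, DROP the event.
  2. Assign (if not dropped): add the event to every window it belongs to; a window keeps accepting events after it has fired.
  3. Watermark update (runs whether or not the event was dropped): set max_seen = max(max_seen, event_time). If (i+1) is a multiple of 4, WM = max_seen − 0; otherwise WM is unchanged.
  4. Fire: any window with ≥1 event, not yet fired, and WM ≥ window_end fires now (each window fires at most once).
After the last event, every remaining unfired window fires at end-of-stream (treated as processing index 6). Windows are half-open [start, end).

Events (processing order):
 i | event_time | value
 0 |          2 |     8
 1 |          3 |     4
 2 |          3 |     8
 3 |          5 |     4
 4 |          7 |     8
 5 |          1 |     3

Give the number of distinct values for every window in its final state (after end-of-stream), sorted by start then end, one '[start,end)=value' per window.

i=0 t=2 v=8: → [2,4); WM=−∞
i=1 t=3 v=4: → [2,5); WM=−∞
i=2 t=3 v=8: → [2,5); WM=−∞
i=3 t=5 v=4: → [5,7); WM=5
i=4 t=7 v=8: → [7,9); WM=5
i=5 t=1 v=3: DROP (t<5-0); WM=5

[2,5)=2 [5,7)=1 [7,9)=1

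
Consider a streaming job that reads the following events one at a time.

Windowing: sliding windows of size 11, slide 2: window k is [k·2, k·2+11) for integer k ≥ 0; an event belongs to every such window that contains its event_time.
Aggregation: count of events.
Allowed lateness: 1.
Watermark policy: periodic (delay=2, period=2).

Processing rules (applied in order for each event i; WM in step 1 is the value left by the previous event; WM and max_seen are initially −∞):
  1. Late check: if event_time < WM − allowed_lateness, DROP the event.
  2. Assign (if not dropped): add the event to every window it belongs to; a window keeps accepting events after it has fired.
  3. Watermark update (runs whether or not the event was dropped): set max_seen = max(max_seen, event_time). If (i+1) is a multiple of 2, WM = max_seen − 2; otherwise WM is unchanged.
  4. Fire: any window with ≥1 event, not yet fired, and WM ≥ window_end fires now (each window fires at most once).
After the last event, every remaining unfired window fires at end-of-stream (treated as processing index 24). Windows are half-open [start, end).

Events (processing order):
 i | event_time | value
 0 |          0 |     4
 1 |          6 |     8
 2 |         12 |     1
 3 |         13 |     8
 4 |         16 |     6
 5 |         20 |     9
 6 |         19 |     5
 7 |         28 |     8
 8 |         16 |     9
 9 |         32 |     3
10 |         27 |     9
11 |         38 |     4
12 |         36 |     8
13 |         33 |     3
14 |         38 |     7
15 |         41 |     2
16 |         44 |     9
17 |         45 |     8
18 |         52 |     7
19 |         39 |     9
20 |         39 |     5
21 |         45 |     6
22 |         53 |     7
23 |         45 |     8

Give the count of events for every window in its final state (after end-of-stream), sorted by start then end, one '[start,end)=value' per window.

i=0 t=0 v=4: → [0,11); WM=−∞
i=1 t=6 v=8: → [6,17),[4,15),[2,13),[0,11); WM=4
i=2 t=12 v=1: → [12,23),[10,21),[8,19),[6,17),[4,15),[2,13); WM=4
i=3 t=13 v=8: → [12,23),[10,21),[8,19),[6,17),[4,15); WM=11; [0,11) fires=2
i=4 t=16 v=6: → [16,27),[14,25),[12,23),[10,21),[8,19),[6,17); WM=11
i=5 t=20 v=9: → [20,31),[18,29),[16,27),[14,25),[12,23),[10,21); WM=18; [2,13) fires=2 [4,15) fires=3 [6,17) fires=4
i=6 t=19 v=5: → [18,29),[16,27),[14,25),[12,23),[10,21); WM=18
i=7 t=28 v=8: → [28,39),[26,37),[24,35),[22,33),[20,31),[18,29); WM=26; [8,19) fires=3 [10,21) fires=5 [12,23) fires=5 [14,25) fires=3
i=8 t=16 v=9: DROP (t<26-1); WM=26
i=9 t=32 v=3: → [32,43),[30,41),[28,39),[26,37),[24,35),[22,33); WM=30; [16,27) fires=3 [18,29) fires=3
i=10 t=27 v=9: DROP (t<30-1); WM=30
i=11 t=38 v=4: → [38,49),[36,47),[34,45),[32,43),[30,41),[28,39); WM=36; [20,31) fires=2 [22,33) fires=2 [24,35) fires=2
i=12 t=36 v=8: → [36,47),[34,45),[32,43),[30,41),[28,39),[26,37); WM=36
i=13 t=33 v=3: DROP (t<36-1); WM=36
i=14 t=38 v=7: → [38,49),[36,47),[34,45),[32,43),[30,41),[28,39); WM=36
i=15 t=41 v=2: → [40,51),[38,49),[36,47),[34,45),[32,43); WM=39; [26,37) fires=3 [28,39) fires=5
i=16 t=44 v=9: → [44,55),[42,53),[40,51),[38,49),[36,47),[34,45); WM=39
i=17 t=45 v=8: → [44,55),[42,53),[40,51),[38,49),[36,47); WM=43; [30,41) fires=4 [32,43) fires=5
i=18 t=52 v=7: → [52,63),[50,61),[48,59),[46,57),[44,55),[42,53); WM=43
i=19 t=39 v=9: DROP (t<43-1); WM=50; [34,45) fires=5 [36,47) fires=6 [38,49) fires=5
i=20 t=39 v=5: DROP (t<50-1); WM=50
i=21 t=45 v=6: DROP (t<50-1); WM=50
i=22 t=53 v=7: → [52,63),[50,61),[48,59),[46,57),[44,55); WM=50
i=23 t=45 v=8: DROP (t<50-1); WM=51; [40,51) fires=3

[0,11)=2 [2,13)=2 [4,15)=3 [6,17)=4 [8,19)=3 [10,21)=5 [12,23)=5 [14,25)=3 [16,27)=3 [18,29)=3 [20,31)=2 [22,33)=2 [24,35)=2 [26,37)=3 [28,39)=5 [30,41)=4 [32,43)=5 [34,45)=5 [36,47)=6 [38,49)=5 [40,51)=3 [42,53)=3 [44,55)=4 [46,57)=2 [48,59)=2 [50,61)=2 [52,63)=2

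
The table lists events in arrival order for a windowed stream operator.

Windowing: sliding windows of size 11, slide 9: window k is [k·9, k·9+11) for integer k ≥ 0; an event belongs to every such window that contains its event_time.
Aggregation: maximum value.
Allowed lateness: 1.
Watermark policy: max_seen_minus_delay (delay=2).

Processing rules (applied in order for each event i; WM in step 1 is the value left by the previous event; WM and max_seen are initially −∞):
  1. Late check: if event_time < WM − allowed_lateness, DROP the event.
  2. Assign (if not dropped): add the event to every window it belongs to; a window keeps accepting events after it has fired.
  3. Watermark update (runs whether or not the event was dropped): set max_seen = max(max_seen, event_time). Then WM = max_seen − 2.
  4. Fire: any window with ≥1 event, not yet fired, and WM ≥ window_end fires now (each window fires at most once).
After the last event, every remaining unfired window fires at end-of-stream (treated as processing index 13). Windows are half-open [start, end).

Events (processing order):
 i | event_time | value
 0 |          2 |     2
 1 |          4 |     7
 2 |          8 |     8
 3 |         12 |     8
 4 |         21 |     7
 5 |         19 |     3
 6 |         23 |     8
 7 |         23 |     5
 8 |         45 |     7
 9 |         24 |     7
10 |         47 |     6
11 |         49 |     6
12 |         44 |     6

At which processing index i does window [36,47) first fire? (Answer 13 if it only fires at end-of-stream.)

i=0 t=2 v=2: → [0,11); WM=0
i=1 t=4 v=7: → [0,11); WM=2
i=2 t=8 v=8: → [0,11); WM=6
i=3 t=12 v=8: → [9,20); WM=10
i=4 t=21 v=7: → [18,29); WM=19; [0,11) fires=8
i=5 t=19 v=3: → [18,29),[9,20); WM=19
i=6 t=23 v=8: → [18,29); WM=21; [9,20) fires=8
i=7 t=23 v=5: → [18,29); WM=21
i=8 t=45 v=7: → [45,56),[36,47); WM=43; [18,29) fires=8
i=9 t=24 v=7: DROP (t<43-1); WM=43
i=10 t=47 v=6: → [45,56); WM=45
i=11 t=49 v=6: → [45,56); WM=47; [36,47) fires=7
i=12 t=44 v=6: DROP (t<47-1); WM=47

11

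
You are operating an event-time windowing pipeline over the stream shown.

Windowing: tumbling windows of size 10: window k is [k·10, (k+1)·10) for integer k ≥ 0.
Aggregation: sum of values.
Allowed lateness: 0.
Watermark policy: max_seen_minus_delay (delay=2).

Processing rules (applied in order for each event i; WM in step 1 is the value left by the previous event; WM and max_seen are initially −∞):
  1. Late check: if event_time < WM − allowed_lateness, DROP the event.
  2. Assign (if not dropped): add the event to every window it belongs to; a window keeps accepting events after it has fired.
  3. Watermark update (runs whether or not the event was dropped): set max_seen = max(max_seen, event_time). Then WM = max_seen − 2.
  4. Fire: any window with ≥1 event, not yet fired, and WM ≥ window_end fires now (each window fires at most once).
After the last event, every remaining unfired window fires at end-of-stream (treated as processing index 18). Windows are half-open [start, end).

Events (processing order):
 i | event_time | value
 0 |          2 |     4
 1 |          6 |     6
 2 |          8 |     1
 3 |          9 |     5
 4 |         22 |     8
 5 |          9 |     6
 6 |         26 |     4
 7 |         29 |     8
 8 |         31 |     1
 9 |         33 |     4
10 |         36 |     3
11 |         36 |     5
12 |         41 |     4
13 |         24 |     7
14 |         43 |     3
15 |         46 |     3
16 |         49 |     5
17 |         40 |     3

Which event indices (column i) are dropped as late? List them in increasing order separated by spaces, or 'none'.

i=0 t=2 v=4: → [0,10); WM=0
i=1 t=6 v=6: → [0,10); WM=4
i=2 t=8 v=1: → [0,10); WM=6
i=3 t=9 v=5: → [0,10); WM=7
i=4 t=22 v=8: → [20,30); WM=20; [0,10) fires=16
i=5 t=9 v=6: DROP (t<20-0); WM=20
i=6 t=26 v=4: → [20,30); WM=24
i=7 t=29 v=8: → [20,30); WM=27
i=8 t=31 v=1: → [30,40); WM=29
i=9 t=33 v=4: → [30,40); WM=31; [20,30) fires=20
i=10 t=36 v=3: → [30,40); WM=34
i=11 t=36 v=5: → [30,40); WM=34
i=12 t=41 v=4: → [40,50); WM=39
i=13 t=24 v=7: DROP (t<39-0); WM=39
i=14 t=43 v=3: → [40,50); WM=41; [30,40) fires=13
i=15 t=46 v=3: → [40,50); WM=44
i=16 t=49 v=5: → [40,50); WM=47
i=17 t=40 v=3: DROP (t<47-0); WM=47

5 13 17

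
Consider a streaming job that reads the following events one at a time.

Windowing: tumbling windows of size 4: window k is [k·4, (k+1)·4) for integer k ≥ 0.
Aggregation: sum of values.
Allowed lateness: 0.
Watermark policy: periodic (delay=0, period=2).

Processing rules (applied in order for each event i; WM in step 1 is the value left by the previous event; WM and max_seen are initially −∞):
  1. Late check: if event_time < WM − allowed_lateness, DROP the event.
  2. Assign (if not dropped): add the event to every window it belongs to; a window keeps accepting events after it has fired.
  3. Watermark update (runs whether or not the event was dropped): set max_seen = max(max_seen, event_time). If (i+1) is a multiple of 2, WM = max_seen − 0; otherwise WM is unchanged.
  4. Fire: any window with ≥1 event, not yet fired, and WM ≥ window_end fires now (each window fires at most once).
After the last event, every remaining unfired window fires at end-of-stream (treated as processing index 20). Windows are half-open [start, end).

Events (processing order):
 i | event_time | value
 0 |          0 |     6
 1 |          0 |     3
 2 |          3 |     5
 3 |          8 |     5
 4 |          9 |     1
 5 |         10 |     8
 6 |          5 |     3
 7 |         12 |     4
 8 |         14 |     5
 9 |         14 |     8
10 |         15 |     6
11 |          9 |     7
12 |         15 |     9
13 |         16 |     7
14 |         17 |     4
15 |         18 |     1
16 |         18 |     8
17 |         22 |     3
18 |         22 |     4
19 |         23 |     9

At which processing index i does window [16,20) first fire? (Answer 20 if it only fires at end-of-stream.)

17

i=0 t=0 v=6: → [0,4); WM=−∞
i=1 t=0 v=3: → [0,4); WM=0
i=2 t=3 v=5: → [0,4); WM=0
i=3 t=8 v=5: → [8,12); WM=8; [0,4) fires=14
i=4 t=9 v=1: → [8,12); WM=8
i=5 t=10 v=8: → [8,12); WM=10
i=6 t=5 v=3: DROP (t<10-0); WM=10
i=7 t=12 v=4: → [12,16); WM=12; [8,12) fires=14
i=8 t=14 v=5: → [12,16); WM=12
i=9 t=14 v=8: → [12,16); WM=14
i=10 t=15 v=6: → [12,16); WM=14
i=11 t=9 v=7: DROP (t<14-0); WM=15
i=12 t=15 v=9: → [12,16); WM=15
i=13 t=16 v=7: → [16,20); WM=16; [12,16) fires=32
i=14 t=17 v=4: → [16,20); WM=16
i=15 t=18 v=1: → [16,20); WM=18
i=16 t=18 v=8: → [16,20); WM=18
i=17 t=22 v=3: → [20,24); WM=22; [16,20) fires=20
i=18 t=22 v=4: → [20,24); WM=22
i=19 t=23 v=9: → [20,24); WM=23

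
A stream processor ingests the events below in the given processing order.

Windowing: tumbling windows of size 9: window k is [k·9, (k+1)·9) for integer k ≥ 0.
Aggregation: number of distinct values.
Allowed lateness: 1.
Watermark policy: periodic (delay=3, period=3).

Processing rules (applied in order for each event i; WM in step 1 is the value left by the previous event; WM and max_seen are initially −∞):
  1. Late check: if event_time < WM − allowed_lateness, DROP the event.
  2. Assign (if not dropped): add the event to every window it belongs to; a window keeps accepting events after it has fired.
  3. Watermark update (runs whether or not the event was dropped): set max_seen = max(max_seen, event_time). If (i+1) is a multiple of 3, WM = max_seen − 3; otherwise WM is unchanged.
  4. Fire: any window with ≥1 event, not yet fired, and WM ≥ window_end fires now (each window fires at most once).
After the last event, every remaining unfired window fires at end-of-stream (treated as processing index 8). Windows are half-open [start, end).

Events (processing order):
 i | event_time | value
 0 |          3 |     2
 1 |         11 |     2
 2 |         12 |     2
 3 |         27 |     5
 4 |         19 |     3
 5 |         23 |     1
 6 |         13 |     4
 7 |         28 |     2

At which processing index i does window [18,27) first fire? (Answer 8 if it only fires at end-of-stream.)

8

i=0 t=3 v=2: → [0,9); WM=−∞
i=1 t=11 v=2: → [9,18); WM=−∞
i=2 t=12 v=2: → [9,18); WM=9; [0,9) fires=1
i=3 t=27 v=5: → [27,36); WM=9
i=4 t=19 v=3: → [18,27); WM=9
i=5 t=23 v=1: → [18,27); WM=24; [9,18) fires=1
i=6 t=13 v=4: DROP (t<24-1); WM=24
i=7 t=28 v=2: → [27,36); WM=24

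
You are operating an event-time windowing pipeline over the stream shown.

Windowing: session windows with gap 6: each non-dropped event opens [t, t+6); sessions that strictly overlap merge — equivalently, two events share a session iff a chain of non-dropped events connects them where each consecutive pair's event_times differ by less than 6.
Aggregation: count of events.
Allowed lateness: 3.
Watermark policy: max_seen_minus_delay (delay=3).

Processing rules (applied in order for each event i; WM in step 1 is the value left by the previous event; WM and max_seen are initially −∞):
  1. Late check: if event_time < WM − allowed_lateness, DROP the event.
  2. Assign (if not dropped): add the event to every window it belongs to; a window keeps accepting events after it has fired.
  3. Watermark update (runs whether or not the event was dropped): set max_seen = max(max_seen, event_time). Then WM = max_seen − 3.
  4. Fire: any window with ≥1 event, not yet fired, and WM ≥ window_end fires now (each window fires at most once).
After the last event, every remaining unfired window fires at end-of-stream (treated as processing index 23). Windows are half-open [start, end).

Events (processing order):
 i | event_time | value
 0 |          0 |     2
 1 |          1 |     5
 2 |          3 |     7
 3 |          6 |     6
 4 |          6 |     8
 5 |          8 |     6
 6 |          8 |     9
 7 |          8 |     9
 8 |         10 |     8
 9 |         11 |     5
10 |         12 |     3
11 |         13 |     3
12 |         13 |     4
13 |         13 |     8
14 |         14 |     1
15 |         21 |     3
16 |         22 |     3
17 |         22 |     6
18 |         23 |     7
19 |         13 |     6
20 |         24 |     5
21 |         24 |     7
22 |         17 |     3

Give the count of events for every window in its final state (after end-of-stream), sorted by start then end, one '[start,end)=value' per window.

[0,20)=15 [21,30)=6

i=0 t=0 v=2: → [0,6); WM=-3
i=1 t=1 v=5: → [0,7); WM=-2
i=2 t=3 v=7: → [0,9); WM=0
i=3 t=6 v=6: → [0,12); WM=3
i=4 t=6 v=8: → [0,12); WM=3
i=5 t=8 v=6: → [0,14); WM=5
i=6 t=8 v=9: → [0,14); WM=5
i=7 t=8 v=9: → [0,14); WM=5
i=8 t=10 v=8: → [0,16); WM=7
i=9 t=11 v=5: → [0,17); WM=8
i=10 t=12 v=3: → [0,18); WM=9
i=11 t=13 v=3: → [0,19); WM=10
i=12 t=13 v=4: → [0,19); WM=10
i=13 t=13 v=8: → [0,19); WM=10
i=14 t=14 v=1: → [0,20); WM=11
i=15 t=21 v=3: → [21,27); WM=18
i=16 t=22 v=3: → [21,28); WM=19
i=17 t=22 v=6: → [21,28); WM=19
i=18 t=23 v=7: → [21,29); WM=20
i=19 t=13 v=6: DROP (t<20-3); WM=20
i=20 t=24 v=5: → [21,30); WM=21
i=21 t=24 v=7: → [21,30); WM=21
i=22 t=17 v=3: DROP (t<21-3); WM=21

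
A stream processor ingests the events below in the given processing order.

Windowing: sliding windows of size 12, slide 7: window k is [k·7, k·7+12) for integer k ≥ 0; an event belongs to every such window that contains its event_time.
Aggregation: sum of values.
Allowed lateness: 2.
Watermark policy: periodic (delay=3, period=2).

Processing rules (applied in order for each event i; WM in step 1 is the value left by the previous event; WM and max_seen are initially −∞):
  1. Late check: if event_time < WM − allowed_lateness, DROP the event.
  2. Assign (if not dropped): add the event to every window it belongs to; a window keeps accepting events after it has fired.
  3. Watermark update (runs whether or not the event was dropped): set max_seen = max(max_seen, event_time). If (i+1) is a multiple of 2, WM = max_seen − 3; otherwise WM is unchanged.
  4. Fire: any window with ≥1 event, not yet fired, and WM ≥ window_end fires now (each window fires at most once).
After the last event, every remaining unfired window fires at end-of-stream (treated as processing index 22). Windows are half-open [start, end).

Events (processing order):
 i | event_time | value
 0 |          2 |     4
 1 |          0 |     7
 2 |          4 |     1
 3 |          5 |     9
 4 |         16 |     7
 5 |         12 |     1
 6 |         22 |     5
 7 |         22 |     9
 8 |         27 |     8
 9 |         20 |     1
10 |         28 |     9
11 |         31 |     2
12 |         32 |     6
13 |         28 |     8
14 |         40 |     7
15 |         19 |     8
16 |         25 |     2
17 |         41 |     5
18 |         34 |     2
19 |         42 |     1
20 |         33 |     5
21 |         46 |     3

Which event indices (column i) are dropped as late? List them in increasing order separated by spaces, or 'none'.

15 16 18 20

i=0 t=2 v=4: → [0,12); WM=−∞
i=1 t=0 v=7: → [0,12); WM=-1
i=2 t=4 v=1: → [0,12); WM=-1
i=3 t=5 v=9: → [0,12); WM=2
i=4 t=16 v=7: → [14,26),[7,19); WM=2
i=5 t=12 v=1: → [7,19); WM=13; [0,12) fires=21
i=6 t=22 v=5: → [21,33),[14,26); WM=13
i=7 t=22 v=9: → [21,33),[14,26); WM=19; [7,19) fires=8
i=8 t=27 v=8: → [21,33); WM=19
i=9 t=20 v=1: → [14,26); WM=24
i=10 t=28 v=9: → [28,40),[21,33); WM=24
i=11 t=31 v=2: → [28,40),[21,33); WM=28; [14,26) fires=22
i=12 t=32 v=6: → [28,40),[21,33); WM=28
i=13 t=28 v=8: → [28,40),[21,33); WM=29
i=14 t=40 v=7: → [35,47); WM=29
i=15 t=19 v=8: DROP (t<29-2); WM=37; [21,33) fires=47
i=16 t=25 v=2: DROP (t<37-2); WM=37
i=17 t=41 v=5: → [35,47); WM=38
i=18 t=34 v=2: DROP (t<38-2); WM=38
i=19 t=42 v=1: → [42,54),[35,47); WM=39
i=20 t=33 v=5: DROP (t<39-2); WM=39
i=21 t=46 v=3: → [42,54),[35,47); WM=43; [28,40) fires=25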